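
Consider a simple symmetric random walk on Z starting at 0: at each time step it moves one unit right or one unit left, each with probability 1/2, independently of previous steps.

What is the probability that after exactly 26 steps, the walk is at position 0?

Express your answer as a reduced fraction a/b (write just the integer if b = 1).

Answer: 1300075/8388608

Derivation:
To return to 0 after 26 steps: need exactly 13 steps of +1 and 13 of -1.
Favorable paths: C(26,13) = 10400600
Total paths: 2^26 = 67108864
P = 10400600/67108864 = 1300075/8388608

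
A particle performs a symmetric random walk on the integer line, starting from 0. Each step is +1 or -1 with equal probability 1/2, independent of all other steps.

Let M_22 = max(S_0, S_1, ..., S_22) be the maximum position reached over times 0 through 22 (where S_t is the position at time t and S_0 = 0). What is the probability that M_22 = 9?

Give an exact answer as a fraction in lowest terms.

Answer: 74613/4194304

Derivation:
Let M_22 = max(S_0,...,S_22). Use the reflection principle: for j ≥ 1, #{paths with M_22 ≥ j} = #{S_22 ≥ j} + #{S_22 ≥ j+1}.
By reflection, #{M_22 ≥ 9} = #{S_22 ≥ 9} + #{S_22 ≥ 10} = 110056 + 110056 = 220112.
#{M_22 ≥ 10} = #{S_22 ≥ 10} + #{S_22 ≥ 11} = 110056 + 35443 = 145499.
#{M_22 = 9} = 220112 - 145499 = 74613.
P(M_22 = 9) = 74613/4194304 = 74613/4194304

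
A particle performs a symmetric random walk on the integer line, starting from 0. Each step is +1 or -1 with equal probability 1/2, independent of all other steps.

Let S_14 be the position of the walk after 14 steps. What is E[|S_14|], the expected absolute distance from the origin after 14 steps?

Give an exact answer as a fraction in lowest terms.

Answer: 3003/1024

Derivation:
S_14 takes values m ≡ 0 (mod 2) with |m| ≤ 14; P(S_14=m) = C(14,(14+m)/2)/2^14.
Total paths: 2^14 = 16384
Distribution: P(S=-14)=1/16384, P(S=-12)=14/16384, P(S=-10)=91/16384, P(S=-8)=364/16384, P(S=-6)=1001/16384, P(S=-4)=2002/16384, P(S=-2)=3003/16384, P(S=0)=3432/16384, P(S=2)=3003/16384, P(S=4)=2002/16384, P(S=6)=1001/16384, P(S=8)=364/16384, P(S=10)=91/16384, P(S=12)=14/16384, P(S=14)=1/16384
E[|S_14|] = Σ_m |m|·P(S_14=m) = 48048/16384 = 3003/1024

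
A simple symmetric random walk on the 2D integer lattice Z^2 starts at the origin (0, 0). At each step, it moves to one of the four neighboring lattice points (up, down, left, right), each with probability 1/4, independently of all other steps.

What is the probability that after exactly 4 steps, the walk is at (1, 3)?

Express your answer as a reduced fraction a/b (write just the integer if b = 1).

Answer: 1/64

Derivation:
Let h be the number of horizontal steps (so 4-h are vertical). To end at (1,3) need (h+1)/2 right-steps and ((4-h)+3)/2 up-steps.
Sum over h with 1 ≤ h ≤ 1, h ≡ 1 (mod 2), 4-h ≡ 1 (mod 2):
h=1: C(4,1)·C(1,1)·C(3,3) = 4·1·1 = 4
Total favorable: 4
Total paths: 4^4 = 256
P = 4/256 = 1/64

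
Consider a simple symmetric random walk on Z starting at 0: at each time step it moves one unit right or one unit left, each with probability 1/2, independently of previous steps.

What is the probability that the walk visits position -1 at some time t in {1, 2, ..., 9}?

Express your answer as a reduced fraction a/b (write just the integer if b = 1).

Answer: 193/256

Derivation:
Count via complement. Let g(t,s) = #length-t paths at position s with S_1..S_t all ≠ -1.
g(t,s) = g(t-1,s-1) + g(t-1,s+1) for s ≠ -1; g(t,-1) = 0.
t=0: g(0,0)=1
t=1: g(1,1)=1
t=2: g(2,0)=1 g(2,2)=1
t=3: g(3,1)=2 g(3,3)=1
t=4: g(4,0)=2 g(4,2)=3 g(4,4)=1
t=5: g(5,1)=5 g(5,3)=4 g(5,5)=1
t=6: g(6,0)=5 g(6,2)=9 g(6,4)=5 g(6,6)=1
t=7: g(7,1)=14 g(7,3)=14 g(7,5)=6 g(7,7)=1
t=8: g(8,0)=14 g(8,2)=28 g(8,4)=20 g(8,6)=7 g(8,8)=1
t=9: g(9,1)=42 g(9,3)=48 g(9,5)=27 g(9,7)=8 g(9,9)=1
Paths never hitting -1: Σ_s g(9,s) = 126
Paths hitting -1: 2^9 - 126 = 386
P = 386/512 = 193/256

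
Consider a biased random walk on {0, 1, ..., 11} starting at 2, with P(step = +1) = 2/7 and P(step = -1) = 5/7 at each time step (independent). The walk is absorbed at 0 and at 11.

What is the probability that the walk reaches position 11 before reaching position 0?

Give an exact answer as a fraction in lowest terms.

Biased walk: p = 2/7, q = 5/7, r = q/p = 5/2
Gambler's ruin: P(hit 11 before 0 | start at 2) = (1 - r^a)/(1 - r^N)
r^2 = 25/4; r^11 = 48828125/2048
P = (1 - 25/4) / (1 - 48828125/2048) = -21/4 / -48826077/2048 = 3584/16275359

Answer: 3584/16275359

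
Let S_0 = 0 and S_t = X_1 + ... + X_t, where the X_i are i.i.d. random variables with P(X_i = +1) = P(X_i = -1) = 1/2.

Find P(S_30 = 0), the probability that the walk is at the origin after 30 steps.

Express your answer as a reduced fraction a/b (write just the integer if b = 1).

Answer: 9694845/67108864

Derivation:
To return to 0 after 30 steps: need exactly 15 steps of +1 and 15 of -1.
Favorable paths: C(30,15) = 155117520
Total paths: 2^30 = 1073741824
P = 155117520/1073741824 = 9694845/67108864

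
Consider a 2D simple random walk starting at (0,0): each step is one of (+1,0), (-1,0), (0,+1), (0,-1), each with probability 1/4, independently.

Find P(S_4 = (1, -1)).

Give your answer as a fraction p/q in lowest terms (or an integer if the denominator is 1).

Let h be the number of horizontal steps (so 4-h are vertical). To end at (1,-1) need (h+1)/2 right-steps and ((4-h)-1)/2 up-steps.
Sum over h with 1 ≤ h ≤ 3, h ≡ 1 (mod 2), 4-h ≡ 1 (mod 2):
h=1: C(4,1)·C(1,1)·C(3,1) = 4·1·3 = 12
h=3: C(4,3)·C(3,2)·C(1,0) = 4·3·1 = 12
Total favorable: 24
Total paths: 4^4 = 256
P = 24/256 = 3/32

Answer: 3/32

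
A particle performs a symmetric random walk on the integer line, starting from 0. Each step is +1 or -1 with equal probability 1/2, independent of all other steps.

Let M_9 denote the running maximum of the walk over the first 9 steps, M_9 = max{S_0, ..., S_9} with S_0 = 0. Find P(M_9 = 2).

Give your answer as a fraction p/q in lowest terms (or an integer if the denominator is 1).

Answer: 21/128

Derivation:
Let M_9 = max(S_0,...,S_9). Use the reflection principle: for j ≥ 1, #{paths with M_9 ≥ j} = #{S_9 ≥ j} + #{S_9 ≥ j+1}.
By reflection, #{M_9 ≥ 2} = #{S_9 ≥ 2} + #{S_9 ≥ 3} = 130 + 130 = 260.
#{M_9 ≥ 3} = #{S_9 ≥ 3} + #{S_9 ≥ 4} = 130 + 46 = 176.
#{M_9 = 2} = 260 - 176 = 84.
P(M_9 = 2) = 84/512 = 21/128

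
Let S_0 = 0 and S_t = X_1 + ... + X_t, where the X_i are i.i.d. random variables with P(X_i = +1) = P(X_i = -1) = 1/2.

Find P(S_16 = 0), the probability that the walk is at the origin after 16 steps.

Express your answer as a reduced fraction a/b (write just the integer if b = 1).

To return to 0 after 16 steps: need exactly 8 steps of +1 and 8 of -1.
Favorable paths: C(16,8) = 12870
Total paths: 2^16 = 65536
P = 12870/65536 = 6435/32768

Answer: 6435/32768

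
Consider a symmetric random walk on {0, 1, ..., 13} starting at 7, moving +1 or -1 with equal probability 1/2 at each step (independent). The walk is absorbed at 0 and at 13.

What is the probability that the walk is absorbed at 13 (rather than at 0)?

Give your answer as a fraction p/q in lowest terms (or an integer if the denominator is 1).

Answer: 7/13

Derivation:
Symmetric walk (p = 1/2): the harmonic-function argument gives P(hit 13 before 0 | start at 7) = a/N.
P = 7/13 = 7/13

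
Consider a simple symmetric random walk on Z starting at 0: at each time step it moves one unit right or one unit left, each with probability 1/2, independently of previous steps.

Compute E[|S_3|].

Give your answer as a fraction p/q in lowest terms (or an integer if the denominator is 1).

Answer: 3/2

Derivation:
S_3 takes values m ≡ 1 (mod 2) with |m| ≤ 3; P(S_3=m) = C(3,(3+m)/2)/2^3.
Total paths: 2^3 = 8
Distribution: P(S=-3)=1/8, P(S=-1)=3/8, P(S=1)=3/8, P(S=3)=1/8
E[|S_3|] = Σ_m |m|·P(S_3=m) = 12/8 = 3/2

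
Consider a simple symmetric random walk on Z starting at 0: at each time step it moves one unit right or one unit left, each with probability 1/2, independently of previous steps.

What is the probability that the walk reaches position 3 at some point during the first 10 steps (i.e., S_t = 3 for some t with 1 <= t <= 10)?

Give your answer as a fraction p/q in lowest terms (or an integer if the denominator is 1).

Answer: 11/32

Derivation:
Count via complement. Let g(t,s) = #length-t paths at position s with S_1..S_t all ≠ 3.
g(t,s) = g(t-1,s-1) + g(t-1,s+1) for s ≠ 3; g(t,3) = 0.
t=0: g(0,0)=1
t=1: g(1,-1)=1 g(1,1)=1
t=2: g(2,-2)=1 g(2,0)=2 g(2,2)=1
t=3: g(3,-3)=1 g(3,-1)=3 g(3,1)=3
t=4: g(4,-4)=1 g(4,-2)=4 g(4,0)=6 g(4,2)=3
t=5: g(5,-5)=1 g(5,-3)=5 g(5,-1)=10 g(5,1)=9
t=6: g(6,-6)=1 g(6,-4)=6 g(6,-2)=15 g(6,0)=19 g(6,2)=9
t=7: g(7,-7)=1 g(7,-5)=7 g(7,-3)=21 g(7,-1)=34 g(7,1)=28
t=8: g(8,-8)=1 g(8,-6)=8 g(8,-4)=28 g(8,-2)=55 g(8,0)=62 g(8,2)=28
t=9: g(9,-9)=1 g(9,-7)=9 g(9,-5)=36 g(9,-3)=83 g(9,-1)=117 g(9,1)=90
t=10: g(10,-10)=1 g(10,-8)=10 g(10,-6)=45 g(10,-4)=119 g(10,-2)=200 g(10,0)=207 g(10,2)=90
Paths never hitting 3: Σ_s g(10,s) = 672
Paths hitting 3: 2^10 - 672 = 352
P = 352/1024 = 11/32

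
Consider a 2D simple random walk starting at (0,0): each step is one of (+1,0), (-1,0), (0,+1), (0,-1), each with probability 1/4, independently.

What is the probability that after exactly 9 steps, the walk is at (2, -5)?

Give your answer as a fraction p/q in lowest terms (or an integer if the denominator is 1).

Let h be the number of horizontal steps (so 9-h are vertical). To end at (2,-5) need (h+2)/2 right-steps and ((9-h)-5)/2 up-steps.
Sum over h with 2 ≤ h ≤ 4, h ≡ 0 (mod 2), 9-h ≡ 1 (mod 2):
h=2: C(9,2)·C(2,2)·C(7,1) = 36·1·7 = 252
h=4: C(9,4)·C(4,3)·C(5,0) = 126·4·1 = 504
Total favorable: 756
Total paths: 4^9 = 262144
P = 756/262144 = 189/65536

Answer: 189/65536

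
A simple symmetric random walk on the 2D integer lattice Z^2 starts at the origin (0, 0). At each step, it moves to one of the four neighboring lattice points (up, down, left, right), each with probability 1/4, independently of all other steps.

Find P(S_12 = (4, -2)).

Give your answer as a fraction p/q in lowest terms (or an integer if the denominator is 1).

Let h be the number of horizontal steps (so 12-h are vertical). To end at (4,-2) need (h+4)/2 right-steps and ((12-h)-2)/2 up-steps.
Sum over h with 4 ≤ h ≤ 10, h ≡ 0 (mod 2), 12-h ≡ 0 (mod 2):
h=4: C(12,4)·C(4,4)·C(8,3) = 495·1·56 = 27720
h=6: C(12,6)·C(6,5)·C(6,2) = 924·6·15 = 83160
h=8: C(12,8)·C(8,6)·C(4,1) = 495·28·4 = 55440
h=10: C(12,10)·C(10,7)·C(2,0) = 66·120·1 = 7920
Total favorable: 174240
Total paths: 4^12 = 16777216
P = 174240/16777216 = 5445/524288

Answer: 5445/524288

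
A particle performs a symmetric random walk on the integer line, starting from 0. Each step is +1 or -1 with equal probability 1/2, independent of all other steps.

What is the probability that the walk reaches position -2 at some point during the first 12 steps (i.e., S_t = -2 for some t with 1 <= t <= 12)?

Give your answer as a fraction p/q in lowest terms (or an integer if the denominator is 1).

Count via complement. Let g(t,s) = #length-t paths at position s with S_1..S_t all ≠ -2.
g(t,s) = g(t-1,s-1) + g(t-1,s+1) for s ≠ -2; g(t,-2) = 0.
t=0: g(0,0)=1
t=1: g(1,-1)=1 g(1,1)=1
t=2: g(2,0)=2 g(2,2)=1
t=3: g(3,-1)=2 g(3,1)=3 g(3,3)=1
t=4: g(4,0)=5 g(4,2)=4 g(4,4)=1
t=5: g(5,-1)=5 g(5,1)=9 g(5,3)=5 g(5,5)=1
t=6: g(6,0)=14 g(6,2)=14 g(6,4)=6 g(6,6)=1
t=7: g(7,-1)=14 g(7,1)=28 g(7,3)=20 g(7,5)=7 g(7,7)=1
t=8: g(8,0)=42 g(8,2)=48 g(8,4)=27 g(8,6)=8 g(8,8)=1
t=9: g(9,-1)=42 g(9,1)=90 g(9,3)=75 g(9,5)=35 g(9,7)=9 g(9,9)=1
t=10: g(10,0)=132 g(10,2)=165 g(10,4)=110 g(10,6)=44 g(10,8)=10 g(10,10)=1
t=11: g(11,-1)=132 g(11,1)=297 g(11,3)=275 g(11,5)=154 g(11,7)=54 g(11,9)=11 g(11,11)=1
t=12: g(12,0)=429 g(12,2)=572 g(12,4)=429 g(12,6)=208 g(12,8)=65 g(12,10)=12 g(12,12)=1
Paths never hitting -2: Σ_s g(12,s) = 1716
Paths hitting -2: 2^12 - 1716 = 2380
P = 2380/4096 = 595/1024

Answer: 595/1024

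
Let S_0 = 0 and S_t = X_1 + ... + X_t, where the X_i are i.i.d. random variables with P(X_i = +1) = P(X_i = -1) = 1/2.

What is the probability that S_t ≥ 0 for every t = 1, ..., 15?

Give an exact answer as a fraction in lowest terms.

Let f(t,s) = #length-t paths at position s with S_1..S_t all ≥ 0.
f(t,s) = f(t-1,s-1) + f(t-1,s+1) for s ≥ 0; f(t,s) = 0 for s < 0.
t=0: f(0,0)=1
t=1: f(1,1)=1
t=2: f(2,0)=1 f(2,2)=1
t=3: f(3,1)=2 f(3,3)=1
t=4: f(4,0)=2 f(4,2)=3 f(4,4)=1
t=5: f(5,1)=5 f(5,3)=4 f(5,5)=1
t=6: f(6,0)=5 f(6,2)=9 f(6,4)=5 f(6,6)=1
t=7: f(7,1)=14 f(7,3)=14 f(7,5)=6 f(7,7)=1
t=8: f(8,0)=14 f(8,2)=28 f(8,4)=20 f(8,6)=7 f(8,8)=1
t=9: f(9,1)=42 f(9,3)=48 f(9,5)=27 f(9,7)=8 f(9,9)=1
t=10: f(10,0)=42 f(10,2)=90 f(10,4)=75 f(10,6)=35 f(10,8)=9 f(10,10)=1
t=11: f(11,1)=132 f(11,3)=165 f(11,5)=110 f(11,7)=44 f(11,9)=10 f(11,11)=1
t=12: f(12,0)=132 f(12,2)=297 f(12,4)=275 f(12,6)=154 f(12,8)=54 f(12,10)=11 f(12,12)=1
t=13: f(13,1)=429 f(13,3)=572 f(13,5)=429 f(13,7)=208 f(13,9)=65 f(13,11)=12 f(13,13)=1
t=14: f(14,0)=429 f(14,2)=1001 f(14,4)=1001 f(14,6)=637 f(14,8)=273 f(14,10)=77 f(14,12)=13 f(14,14)=1
t=15: f(15,1)=1430 f(15,3)=2002 f(15,5)=1638 f(15,7)=910 f(15,9)=350 f(15,11)=90 f(15,13)=14 f(15,15)=1
Σ_s f(15,s) = 6435
P = 6435/32768 = 6435/32768

Answer: 6435/32768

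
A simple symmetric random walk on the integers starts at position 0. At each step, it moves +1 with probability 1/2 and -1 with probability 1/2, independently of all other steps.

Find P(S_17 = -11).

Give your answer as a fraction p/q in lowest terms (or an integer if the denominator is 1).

To reach position -11 after 17 steps: need 3 steps of +1 and 14 of -1.
Favorable paths: C(17,3) = 680
Total paths: 2^17 = 131072
P = 680/131072 = 85/16384

Answer: 85/16384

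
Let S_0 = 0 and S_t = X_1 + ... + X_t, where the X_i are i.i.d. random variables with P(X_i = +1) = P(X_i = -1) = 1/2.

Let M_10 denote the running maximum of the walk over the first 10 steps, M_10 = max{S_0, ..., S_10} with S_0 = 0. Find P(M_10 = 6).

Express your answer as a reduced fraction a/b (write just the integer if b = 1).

Answer: 45/1024

Derivation:
Let M_10 = max(S_0,...,S_10). Use the reflection principle: for j ≥ 1, #{paths with M_10 ≥ j} = #{S_10 ≥ j} + #{S_10 ≥ j+1}.
By reflection, #{M_10 ≥ 6} = #{S_10 ≥ 6} + #{S_10 ≥ 7} = 56 + 11 = 67.
#{M_10 ≥ 7} = #{S_10 ≥ 7} + #{S_10 ≥ 8} = 11 + 11 = 22.
#{M_10 = 6} = 67 - 22 = 45.
P(M_10 = 6) = 45/1024 = 45/1024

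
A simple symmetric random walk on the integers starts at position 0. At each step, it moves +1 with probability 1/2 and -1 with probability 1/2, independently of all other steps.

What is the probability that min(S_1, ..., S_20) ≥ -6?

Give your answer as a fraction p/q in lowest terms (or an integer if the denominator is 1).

Let f(t,s) = #length-t paths at position s with S_1..S_t all ≥ -6.
f(t,s) = f(t-1,s-1) + f(t-1,s+1) for s ≥ -6; f(t,s) = 0 for s < -6.
t=0: f(0,0)=1
t=1: f(1,-1)=1 f(1,1)=1
t=2: f(2,-2)=1 f(2,0)=2 f(2,2)=1
t=3: f(3,-3)=1 f(3,-1)=3 f(3,1)=3 f(3,3)=1
t=4: f(4,-4)=1 f(4,-2)=4 f(4,0)=6 f(4,2)=4 f(4,4)=1
t=5: f(5,-5)=1 f(5,-3)=5 f(5,-1)=10 f(5,1)=10 f(5,3)=5 f(5,5)=1
t=6: f(6,-6)=1 f(6,-4)=6 f(6,-2)=15 f(6,0)=20 f(6,2)=15 f(6,4)=6 f(6,6)=1
t=7: f(7,-5)=7 f(7,-3)=21 f(7,-1)=35 f(7,1)=35 f(7,3)=21 f(7,5)=7 f(7,7)=1
t=8: f(8,-6)=7 f(8,-4)=28 f(8,-2)=56 f(8,0)=70 f(8,2)=56 f(8,4)=28 f(8,6)=8 f(8,8)=1
t=9: f(9,-5)=35 f(9,-3)=84 f(9,-1)=126 f(9,1)=126 f(9,3)=84 f(9,5)=36 f(9,7)=9 f(9,9)=1
t=10: f(10,-6)=35 f(10,-4)=119 f(10,-2)=210 f(10,0)=252 f(10,2)=210 f(10,4)=120 f(10,6)=45 f(10,8)=10 f(10,10)=1
t=11: f(11,-5)=154 f(11,-3)=329 f(11,-1)=462 f(11,1)=462 f(11,3)=330 f(11,5)=165 f(11,7)=55 f(11,9)=11 f(11,11)=1
t=12: f(12,-6)=154 f(12,-4)=483 f(12,-2)=791 f(12,0)=924 f(12,2)=792 f(12,4)=495 f(12,6)=220 f(12,8)=66 f(12,10)=12 f(12,12)=1
t=13: f(13,-5)=637 f(13,-3)=1274 f(13,-1)=1715 f(13,1)=1716 f(13,3)=1287 f(13,5)=715 f(13,7)=286 f(13,9)=78 f(13,11)=13 f(13,13)=1
t=14: f(14,-6)=637 f(14,-4)=1911 f(14,-2)=2989 f(14,0)=3431 f(14,2)=3003 f(14,4)=2002 f(14,6)=1001 f(14,8)=364 f(14,10)=91 f(14,12)=14 f(14,14)=1
t=15: f(15,-5)=2548 f(15,-3)=4900 f(15,-1)=6420 f(15,1)=6434 f(15,3)=5005 f(15,5)=3003 f(15,7)=1365 f(15,9)=455 f(15,11)=105 f(15,13)=15 f(15,15)=1
t=16: f(16,-6)=2548 f(16,-4)=7448 f(16,-2)=11320 f(16,0)=12854 f(16,2)=11439 f(16,4)=8008 f(16,6)=4368 f(16,8)=1820 f(16,10)=560 f(16,12)=120 f(16,14)=16 f(16,16)=1
t=17: f(17,-5)=9996 f(17,-3)=18768 f(17,-1)=24174 f(17,1)=24293 f(17,3)=19447 f(17,5)=12376 f(17,7)=6188 f(17,9)=2380 f(17,11)=680 f(17,13)=136 f(17,15)=17 f(17,17)=1
t=18: f(18,-6)=9996 f(18,-4)=28764 f(18,-2)=42942 f(18,0)=48467 f(18,2)=43740 f(18,4)=31823 f(18,6)=18564 f(18,8)=8568 f(18,10)=3060 f(18,12)=816 f(18,14)=153 f(18,16)=18 f(18,18)=1
t=19: f(19,-5)=38760 f(19,-3)=71706 f(19,-1)=91409 f(19,1)=92207 f(19,3)=75563 f(19,5)=50387 f(19,7)=27132 f(19,9)=11628 f(19,11)=3876 f(19,13)=969 f(19,15)=171 f(19,17)=19 f(19,19)=1
t=20: f(20,-6)=38760 f(20,-4)=110466 f(20,-2)=163115 f(20,0)=183616 f(20,2)=167770 f(20,4)=125950 f(20,6)=77519 f(20,8)=38760 f(20,10)=15504 f(20,12)=4845 f(20,14)=1140 f(20,16)=190 f(20,18)=20 f(20,20)=1
Σ_s f(20,s) = 927656
P = 927656/1048576 = 115957/131072

Answer: 115957/131072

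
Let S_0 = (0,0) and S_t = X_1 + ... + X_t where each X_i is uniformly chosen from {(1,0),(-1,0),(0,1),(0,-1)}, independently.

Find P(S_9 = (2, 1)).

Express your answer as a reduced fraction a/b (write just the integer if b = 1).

Let h be the number of horizontal steps (so 9-h are vertical). To end at (2,1) need (h+2)/2 right-steps and ((9-h)+1)/2 up-steps.
Sum over h with 2 ≤ h ≤ 8, h ≡ 0 (mod 2), 9-h ≡ 1 (mod 2):
h=2: C(9,2)·C(2,2)·C(7,4) = 36·1·35 = 1260
h=4: C(9,4)·C(4,3)·C(5,3) = 126·4·10 = 5040
h=6: C(9,6)·C(6,4)·C(3,2) = 84·15·3 = 3780
h=8: C(9,8)·C(8,5)·C(1,1) = 9·56·1 = 504
Total favorable: 10584
Total paths: 4^9 = 262144
P = 10584/262144 = 1323/32768

Answer: 1323/32768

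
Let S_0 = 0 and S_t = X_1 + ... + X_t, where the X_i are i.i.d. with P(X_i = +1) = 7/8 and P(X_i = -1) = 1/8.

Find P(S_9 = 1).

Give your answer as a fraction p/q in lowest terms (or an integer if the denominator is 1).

To reach position 1 after 9 steps: need 5 steps of +1 and 4 steps of -1.
Number of such sequences: C(9,5) = 126
Each has probability (7/8)^5 · (1/8)^4 = 16807/134217728
P = 126 · 16807/134217728 = 1058841/67108864

Answer: 1058841/67108864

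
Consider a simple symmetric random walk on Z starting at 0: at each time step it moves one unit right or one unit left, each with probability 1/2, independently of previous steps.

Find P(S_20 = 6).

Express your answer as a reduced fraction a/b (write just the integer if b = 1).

To reach position 6 after 20 steps: need 13 steps of +1 and 7 of -1.
Favorable paths: C(20,13) = 77520
Total paths: 2^20 = 1048576
P = 77520/1048576 = 4845/65536

Answer: 4845/65536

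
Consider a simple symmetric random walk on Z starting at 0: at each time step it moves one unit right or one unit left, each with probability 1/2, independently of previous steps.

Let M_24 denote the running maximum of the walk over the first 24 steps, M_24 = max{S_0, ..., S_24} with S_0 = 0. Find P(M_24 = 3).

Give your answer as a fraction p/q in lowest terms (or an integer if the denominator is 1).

Let M_24 = max(S_0,...,S_24). Use the reflection principle: for j ≥ 1, #{paths with M_24 ≥ j} = #{S_24 ≥ j} + #{S_24 ≥ j+1}.
By reflection, #{M_24 ≥ 3} = #{S_24 ≥ 3} + #{S_24 ≥ 4} = 4540386 + 4540386 = 9080772.
#{M_24 ≥ 4} = #{S_24 ≥ 4} + #{S_24 ≥ 5} = 4540386 + 2579130 = 7119516.
#{M_24 = 3} = 9080772 - 7119516 = 1961256.
P(M_24 = 3) = 1961256/16777216 = 245157/2097152

Answer: 245157/2097152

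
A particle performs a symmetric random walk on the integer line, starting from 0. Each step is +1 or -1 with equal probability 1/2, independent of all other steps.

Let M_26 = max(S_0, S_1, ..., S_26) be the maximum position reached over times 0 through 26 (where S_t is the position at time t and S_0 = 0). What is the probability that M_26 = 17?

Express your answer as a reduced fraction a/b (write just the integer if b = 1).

Let M_26 = max(S_0,...,S_26). Use the reflection principle: for j ≥ 1, #{paths with M_26 ≥ j} = #{S_26 ≥ j} + #{S_26 ≥ j+1}.
By reflection, #{M_26 ≥ 17} = #{S_26 ≥ 17} + #{S_26 ≥ 18} = 17902 + 17902 = 35804.
#{M_26 ≥ 18} = #{S_26 ≥ 18} + #{S_26 ≥ 19} = 17902 + 2952 = 20854.
#{M_26 = 17} = 35804 - 20854 = 14950.
P(M_26 = 17) = 14950/67108864 = 7475/33554432

Answer: 7475/33554432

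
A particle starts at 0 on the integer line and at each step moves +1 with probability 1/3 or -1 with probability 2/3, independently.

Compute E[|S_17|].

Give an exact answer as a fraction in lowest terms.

Answer: 85632247/14348907

Derivation:
S_17 takes values m ≡ 1 (mod 2) with |m| ≤ 17; P(S_17=m) = C(17,(17+m)/2) · (1/3)^((17+m)/2) · (2/3)^((17-m)/2).
Distribution: P(S=-17)=131072/129140163, P(S=-15)=1114112/129140163, P(S=-13)=4456448/129140163, P(S=-11)=11141120/129140163, P(S=-9)=19496960/129140163, P(S=-7)=25346048/129140163, P(S=-5)=25346048/129140163, P(S=-3)=19914752/129140163, P(S=-1)=12446720/129140163, P(S=1)=6223360/129140163, P(S=3)=2489344/129140163, P(S=5)=792064/129140163, P(S=7)=198016/129140163, P(S=9)=38080/129140163, P(S=11)=5440/129140163, P(S=13)=544/129140163, P(S=15)=34/129140163, P(S=17)=1/129140163
E[|S_17|] = Σ_m |m|·P(S_17=m) = 85632247/14348907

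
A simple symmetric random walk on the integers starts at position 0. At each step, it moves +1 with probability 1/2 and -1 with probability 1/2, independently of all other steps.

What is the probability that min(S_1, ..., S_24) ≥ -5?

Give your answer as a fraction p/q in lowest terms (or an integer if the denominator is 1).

Let f(t,s) = #length-t paths at position s with S_1..S_t all ≥ -5.
f(t,s) = f(t-1,s-1) + f(t-1,s+1) for s ≥ -5; f(t,s) = 0 for s < -5.
t=0: f(0,0)=1
t=1: f(1,-1)=1 f(1,1)=1
t=2: f(2,-2)=1 f(2,0)=2 f(2,2)=1
t=3: f(3,-3)=1 f(3,-1)=3 f(3,1)=3 f(3,3)=1
t=4: f(4,-4)=1 f(4,-2)=4 f(4,0)=6 f(4,2)=4 f(4,4)=1
t=5: f(5,-5)=1 f(5,-3)=5 f(5,-1)=10 f(5,1)=10 f(5,3)=5 f(5,5)=1
t=6: f(6,-4)=6 f(6,-2)=15 f(6,0)=20 f(6,2)=15 f(6,4)=6 f(6,6)=1
t=7: f(7,-5)=6 f(7,-3)=21 f(7,-1)=35 f(7,1)=35 f(7,3)=21 f(7,5)=7 f(7,7)=1
t=8: f(8,-4)=27 f(8,-2)=56 f(8,0)=70 f(8,2)=56 f(8,4)=28 f(8,6)=8 f(8,8)=1
t=9: f(9,-5)=27 f(9,-3)=83 f(9,-1)=126 f(9,1)=126 f(9,3)=84 f(9,5)=36 f(9,7)=9 f(9,9)=1
t=10: f(10,-4)=110 f(10,-2)=209 f(10,0)=252 f(10,2)=210 f(10,4)=120 f(10,6)=45 f(10,8)=10 f(10,10)=1
t=11: f(11,-5)=110 f(11,-3)=319 f(11,-1)=461 f(11,1)=462 f(11,3)=330 f(11,5)=165 f(11,7)=55 f(11,9)=11 f(11,11)=1
t=12: f(12,-4)=429 f(12,-2)=780 f(12,0)=923 f(12,2)=792 f(12,4)=495 f(12,6)=220 f(12,8)=66 f(12,10)=12 f(12,12)=1
t=13: f(13,-5)=429 f(13,-3)=1209 f(13,-1)=1703 f(13,1)=1715 f(13,3)=1287 f(13,5)=715 f(13,7)=286 f(13,9)=78 f(13,11)=13 f(13,13)=1
t=14: f(14,-4)=1638 f(14,-2)=2912 f(14,0)=3418 f(14,2)=3002 f(14,4)=2002 f(14,6)=1001 f(14,8)=364 f(14,10)=91 f(14,12)=14 f(14,14)=1
t=15: f(15,-5)=1638 f(15,-3)=4550 f(15,-1)=6330 f(15,1)=6420 f(15,3)=5004 f(15,5)=3003 f(15,7)=1365 f(15,9)=455 f(15,11)=105 f(15,13)=15 f(15,15)=1
t=16: f(16,-4)=6188 f(16,-2)=10880 f(16,0)=12750 f(16,2)=11424 f(16,4)=8007 f(16,6)=4368 f(16,8)=1820 f(16,10)=560 f(16,12)=120 f(16,14)=16 f(16,16)=1
t=17: f(17,-5)=6188 f(17,-3)=17068 f(17,-1)=23630 f(17,1)=24174 f(17,3)=19431 f(17,5)=12375 f(17,7)=6188 f(17,9)=2380 f(17,11)=680 f(17,13)=136 f(17,15)=17 f(17,17)=1
t=18: f(18,-4)=23256 f(18,-2)=40698 f(18,0)=47804 f(18,2)=43605 f(18,4)=31806 f(18,6)=18563 f(18,8)=8568 f(18,10)=3060 f(18,12)=816 f(18,14)=153 f(18,16)=18 f(18,18)=1
t=19: f(19,-5)=23256 f(19,-3)=63954 f(19,-1)=88502 f(19,1)=91409 f(19,3)=75411 f(19,5)=50369 f(19,7)=27131 f(19,9)=11628 f(19,11)=3876 f(19,13)=969 f(19,15)=171 f(19,17)=19 f(19,19)=1
t=20: f(20,-4)=87210 f(20,-2)=152456 f(20,0)=179911 f(20,2)=166820 f(20,4)=125780 f(20,6)=77500 f(20,8)=38759 f(20,10)=15504 f(20,12)=4845 f(20,14)=1140 f(20,16)=190 f(20,18)=20 f(20,20)=1
t=21: f(21,-5)=87210 f(21,-3)=239666 f(21,-1)=332367 f(21,1)=346731 f(21,3)=292600 f(21,5)=203280 f(21,7)=116259 f(21,9)=54263 f(21,11)=20349 f(21,13)=5985 f(21,15)=1330 f(21,17)=210 f(21,19)=21 f(21,21)=1
t=22: f(22,-4)=326876 f(22,-2)=572033 f(22,0)=679098 f(22,2)=639331 f(22,4)=495880 f(22,6)=319539 f(22,8)=170522 f(22,10)=74612 f(22,12)=26334 f(22,14)=7315 f(22,16)=1540 f(22,18)=231 f(22,20)=22 f(22,22)=1
t=23: f(23,-5)=326876 f(23,-3)=898909 f(23,-1)=1251131 f(23,1)=1318429 f(23,3)=1135211 f(23,5)=815419 f(23,7)=490061 f(23,9)=245134 f(23,11)=100946 f(23,13)=33649 f(23,15)=8855 f(23,17)=1771 f(23,19)=253 f(23,21)=23 f(23,23)=1
t=24: f(24,-4)=1225785 f(24,-2)=2150040 f(24,0)=2569560 f(24,2)=2453640 f(24,4)=1950630 f(24,6)=1305480 f(24,8)=735195 f(24,10)=346080 f(24,12)=134595 f(24,14)=42504 f(24,16)=10626 f(24,18)=2024 f(24,20)=276 f(24,22)=24 f(24,24)=1
Σ_s f(24,s) = 12926460
P = 12926460/16777216 = 3231615/4194304

Answer: 3231615/4194304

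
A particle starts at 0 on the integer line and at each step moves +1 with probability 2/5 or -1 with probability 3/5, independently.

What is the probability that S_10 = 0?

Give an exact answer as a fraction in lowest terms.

Answer: 1959552/9765625

Derivation:
To be at 0 after 10 steps: need exactly 5 steps of +1 and 5 of -1.
Number of such sequences: C(10,5) = 252
Each has probability (2/5)^5 · (3/5)^5 = 7776/9765625
P = 252 · 7776/9765625 = 1959552/9765625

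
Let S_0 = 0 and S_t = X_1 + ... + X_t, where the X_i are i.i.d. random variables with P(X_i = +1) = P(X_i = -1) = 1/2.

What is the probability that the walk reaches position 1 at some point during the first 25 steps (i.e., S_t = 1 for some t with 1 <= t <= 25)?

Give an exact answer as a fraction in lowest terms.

Answer: 7088533/8388608

Derivation:
Count via complement. Let g(t,s) = #length-t paths at position s with S_1..S_t all ≠ 1.
g(t,s) = g(t-1,s-1) + g(t-1,s+1) for s ≠ 1; g(t,1) = 0.
t=0: g(0,0)=1
t=1: g(1,-1)=1
t=2: g(2,-2)=1 g(2,0)=1
t=3: g(3,-3)=1 g(3,-1)=2
t=4: g(4,-4)=1 g(4,-2)=3 g(4,0)=2
t=5: g(5,-5)=1 g(5,-3)=4 g(5,-1)=5
t=6: g(6,-6)=1 g(6,-4)=5 g(6,-2)=9 g(6,0)=5
t=7: g(7,-7)=1 g(7,-5)=6 g(7,-3)=14 g(7,-1)=14
t=8: g(8,-8)=1 g(8,-6)=7 g(8,-4)=20 g(8,-2)=28 g(8,0)=14
t=9: g(9,-9)=1 g(9,-7)=8 g(9,-5)=27 g(9,-3)=48 g(9,-1)=42
t=10: g(10,-10)=1 g(10,-8)=9 g(10,-6)=35 g(10,-4)=75 g(10,-2)=90 g(10,0)=42
t=11: g(11,-11)=1 g(11,-9)=10 g(11,-7)=44 g(11,-5)=110 g(11,-3)=165 g(11,-1)=132
t=12: g(12,-12)=1 g(12,-10)=11 g(12,-8)=54 g(12,-6)=154 g(12,-4)=275 g(12,-2)=297 g(12,0)=132
t=13: g(13,-13)=1 g(13,-11)=12 g(13,-9)=65 g(13,-7)=208 g(13,-5)=429 g(13,-3)=572 g(13,-1)=429
t=14: g(14,-14)=1 g(14,-12)=13 g(14,-10)=77 g(14,-8)=273 g(14,-6)=637 g(14,-4)=1001 g(14,-2)=1001 g(14,0)=429
t=15: g(15,-15)=1 g(15,-13)=14 g(15,-11)=90 g(15,-9)=350 g(15,-7)=910 g(15,-5)=1638 g(15,-3)=2002 g(15,-1)=1430
t=16: g(16,-16)=1 g(16,-14)=15 g(16,-12)=104 g(16,-10)=440 g(16,-8)=1260 g(16,-6)=2548 g(16,-4)=3640 g(16,-2)=3432 g(16,0)=1430
t=17: g(17,-17)=1 g(17,-15)=16 g(17,-13)=119 g(17,-11)=544 g(17,-9)=1700 g(17,-7)=3808 g(17,-5)=6188 g(17,-3)=7072 g(17,-1)=4862
t=18: g(18,-18)=1 g(18,-16)=17 g(18,-14)=135 g(18,-12)=663 g(18,-10)=2244 g(18,-8)=5508 g(18,-6)=9996 g(18,-4)=13260 g(18,-2)=11934 g(18,0)=4862
t=19: g(19,-19)=1 g(19,-17)=18 g(19,-15)=152 g(19,-13)=798 g(19,-11)=2907 g(19,-9)=7752 g(19,-7)=15504 g(19,-5)=23256 g(19,-3)=25194 g(19,-1)=16796
t=20: g(20,-20)=1 g(20,-18)=19 g(20,-16)=170 g(20,-14)=950 g(20,-12)=3705 g(20,-10)=10659 g(20,-8)=23256 g(20,-6)=38760 g(20,-4)=48450 g(20,-2)=41990 g(20,0)=16796
t=21: g(21,-21)=1 g(21,-19)=20 g(21,-17)=189 g(21,-15)=1120 g(21,-13)=4655 g(21,-11)=14364 g(21,-9)=33915 g(21,-7)=62016 g(21,-5)=87210 g(21,-3)=90440 g(21,-1)=58786
t=22: g(22,-22)=1 g(22,-20)=21 g(22,-18)=209 g(22,-16)=1309 g(22,-14)=5775 g(22,-12)=19019 g(22,-10)=48279 g(22,-8)=95931 g(22,-6)=149226 g(22,-4)=177650 g(22,-2)=149226 g(22,0)=58786
t=23: g(23,-23)=1 g(23,-21)=22 g(23,-19)=230 g(23,-17)=1518 g(23,-15)=7084 g(23,-13)=24794 g(23,-11)=67298 g(23,-9)=144210 g(23,-7)=245157 g(23,-5)=326876 g(23,-3)=326876 g(23,-1)=208012
t=24: g(24,-24)=1 g(24,-22)=23 g(24,-20)=252 g(24,-18)=1748 g(24,-16)=8602 g(24,-14)=31878 g(24,-12)=92092 g(24,-10)=211508 g(24,-8)=389367 g(24,-6)=572033 g(24,-4)=653752 g(24,-2)=534888 g(24,0)=208012
t=25: g(25,-25)=1 g(25,-23)=24 g(25,-21)=275 g(25,-19)=2000 g(25,-17)=10350 g(25,-15)=40480 g(25,-13)=123970 g(25,-11)=303600 g(25,-9)=600875 g(25,-7)=961400 g(25,-5)=1225785 g(25,-3)=1188640 g(25,-1)=742900
Paths never hitting 1: Σ_s g(25,s) = 5200300
Paths hitting 1: 2^25 - 5200300 = 28354132
P = 28354132/33554432 = 7088533/8388608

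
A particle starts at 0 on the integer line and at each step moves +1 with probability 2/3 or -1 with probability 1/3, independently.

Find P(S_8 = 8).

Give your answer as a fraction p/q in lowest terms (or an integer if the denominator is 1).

To reach position 8 after 8 steps: need 8 steps of +1 and 0 steps of -1.
Number of such sequences: C(8,8) = 1
Each has probability (2/3)^8 · (1/3)^0 = 256/6561
P = 1 · 256/6561 = 256/6561

Answer: 256/6561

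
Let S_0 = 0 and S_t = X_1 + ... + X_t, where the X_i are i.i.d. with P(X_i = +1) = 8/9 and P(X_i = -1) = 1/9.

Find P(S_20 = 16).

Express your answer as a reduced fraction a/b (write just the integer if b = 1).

To reach position 16 after 20 steps: need 18 steps of +1 and 2 steps of -1.
Number of such sequences: C(20,18) = 190
Each has probability (8/9)^18 · (1/9)^2 = 18014398509481984/12157665459056928801
P = 190 · 18014398509481984/12157665459056928801 = 3422735716801576960/12157665459056928801

Answer: 3422735716801576960/12157665459056928801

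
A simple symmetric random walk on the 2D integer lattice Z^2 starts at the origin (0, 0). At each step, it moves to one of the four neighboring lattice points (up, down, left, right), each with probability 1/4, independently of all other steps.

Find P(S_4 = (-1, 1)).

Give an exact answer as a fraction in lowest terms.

Answer: 3/32

Derivation:
Let h be the number of horizontal steps (so 4-h are vertical). To end at (-1,1) need (h-1)/2 right-steps and ((4-h)+1)/2 up-steps.
Sum over h with 1 ≤ h ≤ 3, h ≡ 1 (mod 2), 4-h ≡ 1 (mod 2):
h=1: C(4,1)·C(1,0)·C(3,2) = 4·1·3 = 12
h=3: C(4,3)·C(3,1)·C(1,1) = 4·3·1 = 12
Total favorable: 24
Total paths: 4^4 = 256
P = 24/256 = 3/32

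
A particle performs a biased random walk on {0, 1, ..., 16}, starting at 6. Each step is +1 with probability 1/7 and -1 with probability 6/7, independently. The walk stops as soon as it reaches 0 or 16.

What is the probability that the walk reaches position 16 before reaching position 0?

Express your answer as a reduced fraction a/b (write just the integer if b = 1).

Biased walk: p = 1/7, q = 6/7, r = q/p = 6
Gambler's ruin: P(hit 16 before 0 | start at 6) = (1 - r^a)/(1 - r^N)
r^6 = 46656; r^16 = 2821109907456
P = (1 - 46656) / (1 - 2821109907456) = -46655 / -2821109907455 = 1333/80603140213

Answer: 1333/80603140213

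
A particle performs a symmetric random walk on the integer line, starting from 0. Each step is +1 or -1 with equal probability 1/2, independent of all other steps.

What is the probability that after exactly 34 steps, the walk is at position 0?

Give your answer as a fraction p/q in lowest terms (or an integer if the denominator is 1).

To return to 0 after 34 steps: need exactly 17 steps of +1 and 17 of -1.
Favorable paths: C(34,17) = 2333606220
Total paths: 2^34 = 17179869184
P = 2333606220/17179869184 = 583401555/4294967296

Answer: 583401555/4294967296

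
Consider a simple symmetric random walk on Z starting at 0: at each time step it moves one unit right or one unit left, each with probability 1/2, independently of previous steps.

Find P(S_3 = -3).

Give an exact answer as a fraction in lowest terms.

To reach position -3 after 3 steps: need 0 steps of +1 and 3 of -1.
Favorable paths: C(3,0) = 1
Total paths: 2^3 = 8
P = 1/8 = 1/8

Answer: 1/8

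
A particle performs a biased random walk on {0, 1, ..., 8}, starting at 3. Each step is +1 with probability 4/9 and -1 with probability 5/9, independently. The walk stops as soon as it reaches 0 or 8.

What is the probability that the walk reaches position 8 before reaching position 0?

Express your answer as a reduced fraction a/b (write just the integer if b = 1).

Answer: 62464/325089

Derivation:
Biased walk: p = 4/9, q = 5/9, r = q/p = 5/4
Gambler's ruin: P(hit 8 before 0 | start at 3) = (1 - r^a)/(1 - r^N)
r^3 = 125/64; r^8 = 390625/65536
P = (1 - 125/64) / (1 - 390625/65536) = -61/64 / -325089/65536 = 62464/325089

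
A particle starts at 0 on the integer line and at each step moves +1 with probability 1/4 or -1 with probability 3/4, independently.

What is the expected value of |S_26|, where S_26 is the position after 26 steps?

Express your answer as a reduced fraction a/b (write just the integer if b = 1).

Answer: 3661454193819539/281474976710656

Derivation:
S_26 takes values m ≡ 0 (mod 2) with |m| ≤ 26; P(S_26=m) = C(26,(26+m)/2) · (1/4)^((26+m)/2) · (3/4)^((26-m)/2).
Distribution: P(S=-26)=2541865828329/4503599627370496, P(S=-24)=11014751922759/2251799813685248, P(S=-22)=91789599356325/4503599627370496, P(S=-20)=30596533118775/562949953421312, P(S=-18)=234573420577275/2251799813685248, P(S=-16)=172020508423335/1125899906842624, P(S=-14)=401381186321115/2251799813685248, P(S=-12)=95566949124075/562949953421312, P(S=-10)=605257344452475/4503599627370496, P(S=-8)=201752448150825/2251799813685248, P(S=-6)=228652774570935/4503599627370496, P(S=-4)=6928871956695/281474976710656, P(S=-2)=11548119927825/1125899906842624, P(S=0)=2072739474225/562949953421312, P(S=2)=1283124436425/1125899906842624, P(S=4)=85541629095/281474976710656, P(S=6)=313652640015/4503599627370496, P(S=8)=30750258825/2251799813685248, P(S=10)=10250086275/4503599627370496, P(S=12)=179826075/562949953421312, P(S=14)=83918835/2251799813685248, P(S=16)=3996135/1125899906842624, P(S=18)=605475/2251799813685248, P(S=20)=8775/562949953421312, P(S=22)=2925/4503599627370496, P(S=24)=39/2251799813685248, P(S=26)=1/4503599627370496
E[|S_26|] = Σ_m |m|·P(S_26=m) = 3661454193819539/281474976710656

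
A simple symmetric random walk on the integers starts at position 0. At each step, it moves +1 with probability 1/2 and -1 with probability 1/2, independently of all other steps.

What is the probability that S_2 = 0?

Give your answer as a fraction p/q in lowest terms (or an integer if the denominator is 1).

To return to 0 after 2 steps: need exactly 1 step of +1 and 1 of -1.
Favorable paths: C(2,1) = 2
Total paths: 2^2 = 4
P = 2/4 = 1/2

Answer: 1/2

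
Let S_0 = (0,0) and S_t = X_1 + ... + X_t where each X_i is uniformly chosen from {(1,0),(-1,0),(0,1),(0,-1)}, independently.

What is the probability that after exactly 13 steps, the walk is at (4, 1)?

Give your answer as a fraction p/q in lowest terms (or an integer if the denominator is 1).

Answer: 920205/67108864

Derivation:
Let h be the number of horizontal steps (so 13-h are vertical). To end at (4,1) need (h+4)/2 right-steps and ((13-h)+1)/2 up-steps.
Sum over h with 4 ≤ h ≤ 12, h ≡ 0 (mod 2), 13-h ≡ 1 (mod 2):
h=4: C(13,4)·C(4,4)·C(9,5) = 715·1·126 = 90090
h=6: C(13,6)·C(6,5)·C(7,4) = 1716·6·35 = 360360
h=8: C(13,8)·C(8,6)·C(5,3) = 1287·28·10 = 360360
h=10: C(13,10)·C(10,7)·C(3,2) = 286·120·3 = 102960
h=12: C(13,12)·C(12,8)·C(1,1) = 13·495·1 = 6435
Total favorable: 920205
Total paths: 4^13 = 67108864
P = 920205/67108864 = 920205/67108864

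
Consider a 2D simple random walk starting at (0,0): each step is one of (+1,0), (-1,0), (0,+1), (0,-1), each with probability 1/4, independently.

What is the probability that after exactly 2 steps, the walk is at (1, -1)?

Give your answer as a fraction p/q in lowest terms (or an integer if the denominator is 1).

Let h be the number of horizontal steps (so 2-h are vertical). To end at (1,-1) need (h+1)/2 right-steps and ((2-h)-1)/2 up-steps.
Sum over h with 1 ≤ h ≤ 1, h ≡ 1 (mod 2), 2-h ≡ 1 (mod 2):
h=1: C(2,1)·C(1,1)·C(1,0) = 2·1·1 = 2
Total favorable: 2
Total paths: 4^2 = 16
P = 2/16 = 1/8

Answer: 1/8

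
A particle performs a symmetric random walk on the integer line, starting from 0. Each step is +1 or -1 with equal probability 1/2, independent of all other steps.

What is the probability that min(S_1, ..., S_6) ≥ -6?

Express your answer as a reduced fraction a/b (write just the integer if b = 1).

Let f(t,s) = #length-t paths at position s with S_1..S_t all ≥ -6.
f(t,s) = f(t-1,s-1) + f(t-1,s+1) for s ≥ -6; f(t,s) = 0 for s < -6.
t=0: f(0,0)=1
t=1: f(1,-1)=1 f(1,1)=1
t=2: f(2,-2)=1 f(2,0)=2 f(2,2)=1
t=3: f(3,-3)=1 f(3,-1)=3 f(3,1)=3 f(3,3)=1
t=4: f(4,-4)=1 f(4,-2)=4 f(4,0)=6 f(4,2)=4 f(4,4)=1
t=5: f(5,-5)=1 f(5,-3)=5 f(5,-1)=10 f(5,1)=10 f(5,3)=5 f(5,5)=1
t=6: f(6,-6)=1 f(6,-4)=6 f(6,-2)=15 f(6,0)=20 f(6,2)=15 f(6,4)=6 f(6,6)=1
Σ_s f(6,s) = 64
P = 64/64 = 1

Answer: 1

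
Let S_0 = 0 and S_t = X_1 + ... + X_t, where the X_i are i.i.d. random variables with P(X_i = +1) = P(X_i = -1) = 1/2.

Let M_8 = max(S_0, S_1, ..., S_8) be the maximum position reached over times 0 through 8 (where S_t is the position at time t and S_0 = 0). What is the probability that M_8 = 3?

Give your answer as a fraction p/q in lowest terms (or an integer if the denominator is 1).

Let M_8 = max(S_0,...,S_8). Use the reflection principle: for j ≥ 1, #{paths with M_8 ≥ j} = #{S_8 ≥ j} + #{S_8 ≥ j+1}.
By reflection, #{M_8 ≥ 3} = #{S_8 ≥ 3} + #{S_8 ≥ 4} = 37 + 37 = 74.
#{M_8 ≥ 4} = #{S_8 ≥ 4} + #{S_8 ≥ 5} = 37 + 9 = 46.
#{M_8 = 3} = 74 - 46 = 28.
P(M_8 = 3) = 28/256 = 7/64

Answer: 7/64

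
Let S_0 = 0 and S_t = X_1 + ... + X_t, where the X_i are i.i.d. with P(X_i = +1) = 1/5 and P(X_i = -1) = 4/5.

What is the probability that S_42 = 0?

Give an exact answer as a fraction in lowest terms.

Answer: 473456633351019379556352/45474735088646411895751953125

Derivation:
To be at 0 after 42 steps: need exactly 21 steps of +1 and 21 of -1.
Number of such sequences: C(42,21) = 538257874440
Each has probability (1/5)^21 · (4/5)^21 = 4398046511104/227373675443232059478759765625
P = 538257874440 · 4398046511104/227373675443232059478759765625 = 473456633351019379556352/45474735088646411895751953125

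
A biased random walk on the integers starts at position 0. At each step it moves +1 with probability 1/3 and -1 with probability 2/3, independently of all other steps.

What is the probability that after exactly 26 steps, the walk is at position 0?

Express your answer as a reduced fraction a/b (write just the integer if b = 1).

To be at 0 after 26 steps: need exactly 13 steps of +1 and 13 of -1.
Number of such sequences: C(26,13) = 10400600
Each has probability (1/3)^13 · (2/3)^13 = 8192/2541865828329
P = 10400600 · 8192/2541865828329 = 85201715200/2541865828329

Answer: 85201715200/2541865828329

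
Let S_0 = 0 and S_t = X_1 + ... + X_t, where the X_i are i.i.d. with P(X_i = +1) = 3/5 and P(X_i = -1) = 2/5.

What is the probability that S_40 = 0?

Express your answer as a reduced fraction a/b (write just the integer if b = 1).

Answer: 100797749955725452759793664/1818989403545856475830078125

Derivation:
To be at 0 after 40 steps: need exactly 20 steps of +1 and 20 of -1.
Number of such sequences: C(40,20) = 137846528820
Each has probability (3/5)^20 · (2/5)^20 = 3656158440062976/9094947017729282379150390625
P = 137846528820 · 3656158440062976/9094947017729282379150390625 = 100797749955725452759793664/1818989403545856475830078125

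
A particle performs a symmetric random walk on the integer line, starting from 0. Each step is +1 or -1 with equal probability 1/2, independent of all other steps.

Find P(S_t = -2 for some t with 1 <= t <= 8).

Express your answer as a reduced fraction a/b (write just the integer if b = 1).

Answer: 65/128

Derivation:
Count via complement. Let g(t,s) = #length-t paths at position s with S_1..S_t all ≠ -2.
g(t,s) = g(t-1,s-1) + g(t-1,s+1) for s ≠ -2; g(t,-2) = 0.
t=0: g(0,0)=1
t=1: g(1,-1)=1 g(1,1)=1
t=2: g(2,0)=2 g(2,2)=1
t=3: g(3,-1)=2 g(3,1)=3 g(3,3)=1
t=4: g(4,0)=5 g(4,2)=4 g(4,4)=1
t=5: g(5,-1)=5 g(5,1)=9 g(5,3)=5 g(5,5)=1
t=6: g(6,0)=14 g(6,2)=14 g(6,4)=6 g(6,6)=1
t=7: g(7,-1)=14 g(7,1)=28 g(7,3)=20 g(7,5)=7 g(7,7)=1
t=8: g(8,0)=42 g(8,2)=48 g(8,4)=27 g(8,6)=8 g(8,8)=1
Paths never hitting -2: Σ_s g(8,s) = 126
Paths hitting -2: 2^8 - 126 = 130
P = 130/256 = 65/128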